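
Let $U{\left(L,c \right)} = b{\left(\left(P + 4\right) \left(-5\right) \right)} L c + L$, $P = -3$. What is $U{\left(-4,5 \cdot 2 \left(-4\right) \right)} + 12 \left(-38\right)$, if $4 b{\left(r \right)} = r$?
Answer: $-660$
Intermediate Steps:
$b{\left(r \right)} = \frac{r}{4}$
$U{\left(L,c \right)} = L - \frac{5 L c}{4}$ ($U{\left(L,c \right)} = \frac{\left(-3 + 4\right) \left(-5\right)}{4} L c + L = \frac{1 \left(-5\right)}{4} L c + L = \frac{1}{4} \left(-5\right) L c + L = - \frac{5 L}{4} c + L = - \frac{5 L c}{4} + L = L - \frac{5 L c}{4}$)
$U{\left(-4,5 \cdot 2 \left(-4\right) \right)} + 12 \left(-38\right) = \frac{1}{4} \left(-4\right) \left(4 - 5 \cdot 5 \cdot 2 \left(-4\right)\right) + 12 \left(-38\right) = \frac{1}{4} \left(-4\right) \left(4 - 5 \cdot 10 \left(-4\right)\right) - 456 = \frac{1}{4} \left(-4\right) \left(4 - -200\right) - 456 = \frac{1}{4} \left(-4\right) \left(4 + 200\right) - 456 = \frac{1}{4} \left(-4\right) 204 - 456 = -204 - 456 = -660$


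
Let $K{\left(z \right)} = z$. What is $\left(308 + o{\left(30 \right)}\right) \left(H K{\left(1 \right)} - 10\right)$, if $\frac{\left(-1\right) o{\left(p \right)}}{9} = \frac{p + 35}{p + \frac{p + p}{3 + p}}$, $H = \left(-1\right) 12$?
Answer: $- \frac{223003}{35} \approx -6371.5$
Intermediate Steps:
$H = -12$
$o{\left(p \right)} = - \frac{9 \left(35 + p\right)}{p + \frac{2 p}{3 + p}}$ ($o{\left(p \right)} = - 9 \frac{p + 35}{p + \frac{p + p}{3 + p}} = - 9 \frac{35 + p}{p + \frac{2 p}{3 + p}} = - \frac{9 \left(35 + p\right)}{p + \frac{2 p}{3 + p}}$)
$\left(308 + o{\left(30 \right)}\right) \left(H K{\left(1 \right)} - 10\right) = \left(308 + \frac{9 \left(-105 - 30^{2} - 1140\right)}{30 \left(5 + 30\right)}\right) \left(\left(-12\right) 1 - 10\right) = \left(308 + 9 \cdot \frac{1}{30} \cdot \frac{1}{35} \left(-105 - 900 - 1140\right)\right) \left(-12 - 10\right) = \left(308 + 9 \cdot \frac{1}{30} \cdot \frac{1}{35} \left(-105 - 900 - 1140\right)\right) \left(-22\right) = \left(308 + 9 \cdot \frac{1}{30} \cdot \frac{1}{35} \left(-2145\right)\right) \left(-22\right) = \left(308 - \frac{1287}{70}\right) \left(-22\right) = \frac{20273}{70} \left(-22\right) = - \frac{223003}{35}$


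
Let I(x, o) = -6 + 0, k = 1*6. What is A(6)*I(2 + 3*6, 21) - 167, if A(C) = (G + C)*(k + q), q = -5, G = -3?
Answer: -185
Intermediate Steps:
k = 6
A(C) = -3 + C (A(C) = (-3 + C)*(6 - 5) = (-3 + C)*1 = -3 + C)
I(x, o) = -6
A(6)*I(2 + 3*6, 21) - 167 = (-3 + 6)*(-6) - 167 = 3*(-6) - 167 = -18 - 167 = -185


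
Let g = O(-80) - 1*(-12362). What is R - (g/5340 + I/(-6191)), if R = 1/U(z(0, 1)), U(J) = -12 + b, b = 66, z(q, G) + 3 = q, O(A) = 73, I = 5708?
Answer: -82605859/59507892 ≈ -1.3881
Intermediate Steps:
z(q, G) = -3 + q
U(J) = 54 (U(J) = -12 + 66 = 54)
g = 12435 (g = 73 - 1*(-12362) = 73 + 12362 = 12435)
R = 1/54 ≈ 0.018519
R - (g/5340 + I/(-6191)) = 1/54 - (12435/5340 + 5708/(-6191)) = 1/54 - (12435*(1/5340) + 5708*(-1/6191)) = 1/54 - (829/356 - 5708/6191) = 1/54 - 1*3100291/2203996 = 1/54 - 3100291/2203996 = -82605859/59507892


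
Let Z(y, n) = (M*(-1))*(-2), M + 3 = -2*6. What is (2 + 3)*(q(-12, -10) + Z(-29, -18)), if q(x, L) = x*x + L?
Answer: 520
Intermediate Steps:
M = -15 (M = -3 - 2*6 = -3 - 12 = -15)
Z(y, n) = -30 (Z(y, n) = -15*(-1)*(-2) = 15*(-2) = -30)
q(x, L) = L + x² (q(x, L) = x² + L = L + x²)
(2 + 3)*(q(-12, -10) + Z(-29, -18)) = (2 + 3)*((-10 + (-12)²) - 30) = 5*((-10 + 144) - 30) = 5*(134 - 30) = 5*104 = 520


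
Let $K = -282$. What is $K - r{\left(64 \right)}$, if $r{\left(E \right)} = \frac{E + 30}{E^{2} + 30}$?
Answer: $- \frac{581813}{2063} \approx -282.02$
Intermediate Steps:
$r{\left(E \right)} = \frac{30 + E}{30 + E^{2}}$
$K - r{\left(64 \right)} = -282 - \frac{30 + 64}{30 + 64^{2}} = -282 - \frac{1}{30 + 4096} \cdot 94 = -282 - \frac{1}{4126} \cdot 94 = -282 - \frac{47}{2063} = - \frac{581813}{2063}$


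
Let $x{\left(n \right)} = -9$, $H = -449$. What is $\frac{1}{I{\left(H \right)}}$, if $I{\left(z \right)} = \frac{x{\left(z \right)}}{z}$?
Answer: $\frac{449}{9} \approx 49.889$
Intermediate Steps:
$I{\left(z \right)} = - \frac{9}{z}$
$\frac{1}{I{\left(H \right)}} = \frac{1}{\left(-9\right) \frac{1}{-449}} = \frac{1}{\left(-9\right) \left(- \frac{1}{449}\right)} = \frac{1}{\frac{9}{449}} = \frac{449}{9}$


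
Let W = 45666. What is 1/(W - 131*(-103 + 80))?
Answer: 1/48679 ≈ 2.0543e-5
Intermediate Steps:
1/(W - 131*(-103 + 80)) = 1/(45666 - 131*(-103 + 80)) = 1/(45666 - 131*(-23)) = 1/(45666 + 3013) = 1/48679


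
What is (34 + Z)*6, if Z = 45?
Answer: 474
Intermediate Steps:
(34 + Z)*6 = (34 + 45)*6 = 79*6 = 474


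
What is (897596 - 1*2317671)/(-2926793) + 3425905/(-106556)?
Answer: -9875597260965/311867354908 ≈ -31.666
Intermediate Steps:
(897596 - 1*2317671)/(-2926793) + 3425905/(-106556) = (897596 - 2317671)*(-1/2926793) + 3425905*(-1/106556) = -1420075*(-1/2926793) - 3425905/106556 = 1420075/2926793 - 3425905/106556 = -9875597260965/311867354908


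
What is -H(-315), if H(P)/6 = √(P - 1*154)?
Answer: -6*I*√469 ≈ -129.94*I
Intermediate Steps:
H(P) = 6*√(-154 + P) (H(P) = 6*√(P - 1*154) = 6*√(P - 154) = 6*√(-154 + P))
-H(-315) = -6*√(-154 - 315) = -6*√(-469) = -6*I*√469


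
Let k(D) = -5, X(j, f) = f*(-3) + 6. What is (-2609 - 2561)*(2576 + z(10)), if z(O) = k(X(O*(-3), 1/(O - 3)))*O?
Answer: -13059420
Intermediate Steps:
X(j, f) = 6 - 3*f (X(j, f) = -3*f + 6 = 6 - 3*f)
z(O) = -5*O
(-2609 - 2561)*(2576 + z(10)) = (-2609 - 2561)*(2576 - 5*10) = -5170*(2576 - 50) = -5170*2526 = -13059420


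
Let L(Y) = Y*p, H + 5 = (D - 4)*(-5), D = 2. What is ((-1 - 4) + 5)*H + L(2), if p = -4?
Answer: -8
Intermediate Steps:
H = 5 (H = -5 + (2 - 4)*(-5) = -5 - 2*(-5) = -5 + 10 = 5)
L(Y) = -4*Y (L(Y) = Y*(-4) = -4*Y)
((-1 - 4) + 5)*H + L(2) = ((-1 - 4) + 5)*5 - 4*2 = (-5 + 5)*5 - 8 = 0*5 - 8 = 0 - 8 = -8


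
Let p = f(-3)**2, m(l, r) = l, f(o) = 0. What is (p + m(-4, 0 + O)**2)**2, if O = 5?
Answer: 256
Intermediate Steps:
p = 0 (p = 0**2 = 0)
(p + m(-4, 0 + O)**2)**2 = (0 + (-4)**2)**2 = (0 + 16)**2 = 16**2 = 256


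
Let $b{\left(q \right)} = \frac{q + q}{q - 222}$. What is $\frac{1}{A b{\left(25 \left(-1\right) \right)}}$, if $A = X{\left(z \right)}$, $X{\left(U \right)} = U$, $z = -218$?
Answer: $- \frac{247}{10900} \approx -0.022661$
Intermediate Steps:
$b{\left(q \right)} = \frac{2 q}{-222 + q}$
$A = -218$
$\frac{1}{A b{\left(25 \left(-1\right) \right)}} = \frac{1}{\left(-218\right) \frac{2 \cdot 25 \left(-1\right)}{-222 + 25 \left(-1\right)}} = - \frac{1}{218 \cdot 2 \left(-25\right) \frac{1}{-222 - 25}} = - \frac{1}{218 \cdot 2 \left(-25\right) \frac{1}{-247}} = - \frac{1}{218 \cdot 2 \left(-25\right) \left(- \frac{1}{247}\right)} = - \frac{1}{218 \cdot \frac{50}{247}} = \left(- \frac{1}{218}\right) \frac{247}{50} = - \frac{247}{10900}$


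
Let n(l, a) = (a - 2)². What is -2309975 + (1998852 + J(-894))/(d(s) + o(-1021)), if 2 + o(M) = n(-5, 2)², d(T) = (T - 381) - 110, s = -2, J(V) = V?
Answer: -381811861/165 ≈ -2.3140e+6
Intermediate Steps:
d(T) = -491 + T (d(T) = (-381 + T) - 110 = -491 + T)
n(l, a) = (-2 + a)²
o(M) = -2 (o(M) = -2 + ((-2 + 2)²)² = -2 + (0²)² = -2 + 0² = -2 + 0 = -2)
-2309975 + (1998852 + J(-894))/(d(s) + o(-1021)) = -2309975 + (1998852 - 894)/((-491 - 2) - 2) = -2309975 + 1997958/(-493 - 2) = -2309975 + 1997958/(-495) = -2309975 + 1997958*(-1/495) = -2309975 - 665986/165 = -381811861/165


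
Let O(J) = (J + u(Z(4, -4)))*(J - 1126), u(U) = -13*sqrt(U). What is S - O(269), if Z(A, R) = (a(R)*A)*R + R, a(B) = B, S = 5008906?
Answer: 5239439 - 22282*sqrt(15) ≈ 5.1531e+6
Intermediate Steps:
Z(A, R) = R + A*R**2 (Z(A, R) = (R*A)*R + R = (A*R)*R + R = A*R**2 + R = R + A*R**2)
O(J) = (-1126 + J)*(J - 26*sqrt(15)) (O(J) = (J - 13*2*sqrt(15))*(J - 1126) = (J - 13*2*sqrt(15))*(-1126 + J) = (J - 26*sqrt(15))*(-1126 + J) = (-1126 + J)*(J - 26*sqrt(15)))
S - O(269) = 5008906 - (269**2 - 1126*269 + 29276*sqrt(15) - 26*269*sqrt(15)) = 5008906 - (72361 - 302894 + 29276*sqrt(15) - 6994*sqrt(15)) = 5008906 - (-230533 + 22282*sqrt(15)) = 5008906 + (230533 - 22282*sqrt(15)) = 5239439 - 22282*sqrt(15)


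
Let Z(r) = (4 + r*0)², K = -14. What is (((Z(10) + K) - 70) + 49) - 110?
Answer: -129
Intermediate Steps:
Z(r) = 16 (Z(r) = (4 + 0)² = 4² = 16)
(((Z(10) + K) - 70) + 49) - 110 = (((16 - 14) - 70) + 49) - 110 = ((2 - 70) + 49) - 110 = (-68 + 49) - 110 = -19 - 110 = -129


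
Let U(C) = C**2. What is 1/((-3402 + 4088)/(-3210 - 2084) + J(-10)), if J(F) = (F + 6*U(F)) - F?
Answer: 2647/1587857 ≈ 0.0016670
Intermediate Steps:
J(F) = 6*F**2 (J(F) = (F + 6*F**2) - F = 6*F**2)
1/((-3402 + 4088)/(-3210 - 2084) + J(-10)) = 1/((-3402 + 4088)/(-3210 - 2084) + 6*(-10)**2) = 1/(686/(-5294) + 6*100) = 1/(686*(-1/5294) + 600) = 1/(-343/2647 + 600) = 1/(1587857/2647) = 2647/1587857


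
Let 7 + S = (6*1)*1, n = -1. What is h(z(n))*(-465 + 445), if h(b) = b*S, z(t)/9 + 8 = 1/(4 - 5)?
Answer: -1620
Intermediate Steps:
z(t) = -81 (z(t) = -72 + 9/(4 - 5) = -72 + 9/(-1) = -72 + 9*(-1) = -72 - 9 = -81)
S = -1 (S = -7 + (6*1)*1 = -7 + 6*1 = -7 + 6 = -1)
h(b) = -b (h(b) = b*(-1) = -b)
h(z(n))*(-465 + 445) = (-1*(-81))*(-465 + 445) = 81*(-20) = -1620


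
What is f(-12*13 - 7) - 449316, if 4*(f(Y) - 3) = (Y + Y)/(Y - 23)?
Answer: -167144273/372 ≈ -4.4931e+5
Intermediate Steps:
f(Y) = 3 + Y/(2*(-23 + Y)) (f(Y) = 3 + ((Y + Y)/(Y - 23))/4 = 3 + ((2*Y)/(-23 + Y))/4 = 3 + (2*Y/(-23 + Y))/4 = 3 + Y/(2*(-23 + Y)))
f(-12*13 - 7) - 449316 = (-138 + 7*(-12*13 - 7))/(2*(-23 + (-12*13 - 7))) - 449316 = (-138 + 7*(-156 - 7))/(2*(-23 + (-156 - 7))) - 449316 = (-138 + 7*(-163))/(2*(-23 - 163)) - 449316 = (1/2)*(-138 - 1141)/(-186) - 449316 = (1/2)*(-1/186)*(-1279) - 449316 = 1279/372 - 449316 = -167144273/372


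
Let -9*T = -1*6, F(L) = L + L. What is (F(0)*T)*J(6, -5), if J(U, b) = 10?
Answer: 0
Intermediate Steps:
F(L) = 2*L
T = ⅔ (T = -(-1)*6/9 = -⅑*(-6) = ⅔ ≈ 0.66667)
(F(0)*T)*J(6, -5) = ((2*0)*(⅔))*10 = (0*(⅔))*10 = 0*10 = 0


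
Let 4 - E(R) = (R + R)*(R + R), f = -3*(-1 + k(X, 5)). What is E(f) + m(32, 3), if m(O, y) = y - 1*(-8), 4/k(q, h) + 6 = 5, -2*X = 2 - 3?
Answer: -885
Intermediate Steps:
X = ½ (X = -(2 - 3)/2 = -½*(-1) = ½ ≈ 0.50000)
k(q, h) = -4 (k(q, h) = 4/(-6 + 5) = 4/(-1) = 4*(-1) = -4)
m(O, y) = 8 + y (m(O, y) = y + 8 = 8 + y)
f = 15 (f = -3*(-1 - 4) = -3*(-5) = 15)
E(R) = 4 - 4*R² (E(R) = 4 - (R + R)*(R + R) = 4 - 2*R*2*R = 4 - 4*R²)
E(f) + m(32, 3) = (4 - 4*15²) + (8 + 3) = (4 - 4*225) + 11 = (4 - 900) + 11 = -896 + 11 = -885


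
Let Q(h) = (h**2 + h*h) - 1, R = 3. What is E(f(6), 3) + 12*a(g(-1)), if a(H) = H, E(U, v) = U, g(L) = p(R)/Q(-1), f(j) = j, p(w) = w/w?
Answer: 18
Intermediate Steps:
Q(h) = -1 + 2*h**2 (Q(h) = (h**2 + h**2) - 1 = 2*h**2 - 1 = -1 + 2*h**2)
p(w) = 1
g(L) = 1 (g(L) = 1/(-1 + 2*(-1)**2) = 1/(-1 + 2*1) = 1/(-1 + 2) = 1/1 = 1*1 = 1)
E(f(6), 3) + 12*a(g(-1)) = 6 + 12*1 = 6 + 12 = 18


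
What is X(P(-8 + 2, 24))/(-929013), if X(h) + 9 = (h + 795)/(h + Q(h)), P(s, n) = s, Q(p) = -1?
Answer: 284/2167697 ≈ 0.00013101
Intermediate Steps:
X(h) = -9 + (795 + h)/(-1 + h) (X(h) = -9 + (h + 795)/(h - 1) = -9 + (795 + h)/(-1 + h))
X(P(-8 + 2, 24))/(-929013) = (4*(201 - 2*(-8 + 2))/(-1 + (-8 + 2)))/(-929013) = (4*(201 - 2*(-6))/(-1 - 6))*(-1/929013) = (4*(201 + 12)/(-7))*(-1/929013) = (4*(-1/7)*213)*(-1/929013) = -852/7*(-1/929013) = 284/2167697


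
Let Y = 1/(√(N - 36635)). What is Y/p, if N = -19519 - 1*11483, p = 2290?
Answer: -I*√67637/154888730 ≈ -1.6791e-6*I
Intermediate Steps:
N = -31002 (N = -19519 - 11483 = -31002)
Y = -I*√67637/67637 (Y = 1/(√(-31002 - 36635)) = 1/(√(-67637)) = 1/(I*√67637) = -I*√67637/67637 ≈ -0.0038451*I)
Y/p = -I*√67637/67637/2290 = -I*√67637/67637*(1/2290) = -I*√67637/154888730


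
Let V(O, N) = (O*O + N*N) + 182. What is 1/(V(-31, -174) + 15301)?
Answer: 1/46720 ≈ 2.1404e-5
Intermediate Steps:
V(O, N) = 182 + N² + O² (V(O, N) = (O² + N²) + 182 = (N² + O²) + 182 = 182 + N² + O²)
1/(V(-31, -174) + 15301) = 1/((182 + (-174)² + (-31)²) + 15301) = 1/((182 + 30276 + 961) + 15301) = 1/(31419 + 15301) = 1/46720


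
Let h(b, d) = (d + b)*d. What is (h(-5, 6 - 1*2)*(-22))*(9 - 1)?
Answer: 704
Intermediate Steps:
h(b, d) = d*(b + d) (h(b, d) = (b + d)*d = d*(b + d))
(h(-5, 6 - 1*2)*(-22))*(9 - 1) = (((6 - 1*2)*(-5 + (6 - 1*2)))*(-22))*(9 - 1) = (((6 - 2)*(-5 + (6 - 2)))*(-22))*8 = ((4*(-5 + 4))*(-22))*8 = ((4*(-1))*(-22))*8 = -4*(-22)*8 = 88*8 = 704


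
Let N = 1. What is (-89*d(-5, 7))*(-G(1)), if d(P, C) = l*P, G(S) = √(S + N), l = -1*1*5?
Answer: 2225*√2 ≈ 3146.6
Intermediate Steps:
l = -5 (l = -1*5 = -5)
G(S) = √(1 + S) (G(S) = √(S + 1) = √(1 + S))
d(P, C) = -5*P
(-89*d(-5, 7))*(-G(1)) = (-(-445)*(-5))*(-√(1 + 1)) = (-89*25)*(-√2) = -(-2225)*√2 = 2225*√2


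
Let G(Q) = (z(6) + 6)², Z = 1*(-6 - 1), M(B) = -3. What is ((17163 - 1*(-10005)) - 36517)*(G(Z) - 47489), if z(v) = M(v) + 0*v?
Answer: 443890520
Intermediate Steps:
z(v) = -3 (z(v) = -3 + 0*v = -3 + 0 = -3)
Z = -7 (Z = 1*(-7) = -7)
G(Q) = 9 (G(Q) = (-3 + 6)² = 3² = 9)
((17163 - 1*(-10005)) - 36517)*(G(Z) - 47489) = ((17163 - 1*(-10005)) - 36517)*(9 - 47489) = ((17163 + 10005) - 36517)*(-47480) = (27168 - 36517)*(-47480) = -9349*(-47480) = 443890520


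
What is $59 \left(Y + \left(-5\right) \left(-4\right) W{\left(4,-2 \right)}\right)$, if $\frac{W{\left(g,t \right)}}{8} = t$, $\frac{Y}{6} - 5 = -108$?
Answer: $-55342$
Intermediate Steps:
$Y = -618$ ($Y = 30 + 6 \left(-108\right) = 30 - 648 = -618$)
$W{\left(g,t \right)} = 8 t$
$59 \left(Y + \left(-5\right) \left(-4\right) W{\left(4,-2 \right)}\right) = 59 \left(-618 + \left(-5\right) \left(-4\right) 8 \left(-2\right)\right) = 59 \left(-618 + 20 \left(-16\right)\right) = 59 \left(-618 - 320\right) = 59 \left(-938\right) = -55342$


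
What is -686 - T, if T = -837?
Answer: 151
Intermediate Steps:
-686 - T = -686 - 1*(-837) = -686 + 837 = 151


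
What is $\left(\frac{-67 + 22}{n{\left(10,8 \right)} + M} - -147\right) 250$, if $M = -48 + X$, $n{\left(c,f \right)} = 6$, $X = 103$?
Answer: $\frac{2230500}{61} \approx 36566.0$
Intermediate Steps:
$M = 55$ ($M = -48 + 103 = 55$)
$\left(\frac{-67 + 22}{n{\left(10,8 \right)} + M} - -147\right) 250 = \left(\frac{-67 + 22}{6 + 55} - -147\right) 250 = \left(- \frac{45}{61} + \left(-23 + 170\right)\right) 250 = \left(\left(-45\right) \frac{1}{61} + 147\right) 250 = \left(- \frac{45}{61} + 147\right) 250 = \frac{8922}{61} \cdot 250 = \frac{2230500}{61}$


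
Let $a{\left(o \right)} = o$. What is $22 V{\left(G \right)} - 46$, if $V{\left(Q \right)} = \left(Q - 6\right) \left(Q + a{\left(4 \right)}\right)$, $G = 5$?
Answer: $-244$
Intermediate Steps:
$V{\left(Q \right)} = \left(-6 + Q\right) \left(4 + Q\right)$ ($V{\left(Q \right)} = \left(Q - 6\right) \left(Q + 4\right) = \left(-6 + Q\right) \left(4 + Q\right)$)
$22 V{\left(G \right)} - 46 = 22 \left(-24 + 5^{2} - 10\right) - 46 = 22 \left(-24 + 25 - 10\right) - 46 = 22 \left(-9\right) - 46 = -198 - 46 = -244$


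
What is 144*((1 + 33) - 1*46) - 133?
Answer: -1861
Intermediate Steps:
144*((1 + 33) - 1*46) - 133 = 144*(34 - 46) - 133 = 144*(-12) - 133 = -1728 - 133 = -1861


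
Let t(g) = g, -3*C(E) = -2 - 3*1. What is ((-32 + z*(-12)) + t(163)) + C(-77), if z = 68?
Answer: -2050/3 ≈ -683.33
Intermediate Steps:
C(E) = 5/3 (C(E) = -(-2 - 3*1)/3 = -(-2 - 3)/3 = -⅓*(-5) = 5/3)
((-32 + z*(-12)) + t(163)) + C(-77) = ((-32 + 68*(-12)) + 163) + 5/3 = ((-32 - 816) + 163) + 5/3 = (-848 + 163) + 5/3 = -685 + 5/3 = -2050/3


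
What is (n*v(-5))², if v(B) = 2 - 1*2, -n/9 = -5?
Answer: 0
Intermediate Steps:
n = 45 (n = -9*(-5) = 45)
v(B) = 0 (v(B) = 2 - 2 = 0)
(n*v(-5))² = (45*0)² = 0² = 0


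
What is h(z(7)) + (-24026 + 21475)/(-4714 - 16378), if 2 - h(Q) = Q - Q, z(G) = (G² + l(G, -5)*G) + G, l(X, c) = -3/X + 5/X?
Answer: 44735/21092 ≈ 2.1209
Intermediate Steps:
l(X, c) = 2/X
z(G) = 2 + G + G² (z(G) = (G² + (2/G)*G) + G = (G² + 2) + G = (2 + G²) + G = 2 + G + G²)
h(Q) = 2 (h(Q) = 2 - (Q - Q) = 2 - 1*0 = 2 + 0 = 2)
h(z(7)) + (-24026 + 21475)/(-4714 - 16378) = 2 + (-24026 + 21475)/(-4714 - 16378) = 2 - 2551/(-21092) = 2 - 2551*(-1/21092) = 2 + 2551/21092 = 44735/21092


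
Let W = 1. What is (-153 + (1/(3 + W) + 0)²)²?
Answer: 5987809/256 ≈ 23390.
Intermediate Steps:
(-153 + (1/(3 + W) + 0)²)² = (-153 + (1/(3 + 1) + 0)²)² = (-153 + (1/4 + 0)²)² = (-153 + (¼ + 0)²)² = (-153 + (¼)²)² = (-153 + 1/16)² = (-2447/16)² = 5987809/256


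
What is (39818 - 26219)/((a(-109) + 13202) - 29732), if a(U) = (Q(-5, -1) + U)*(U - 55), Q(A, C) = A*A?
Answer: -1511/306 ≈ -4.9379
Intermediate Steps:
Q(A, C) = A²
a(U) = (-55 + U)*(25 + U) (a(U) = ((-5)² + U)*(U - 55) = (25 + U)*(-55 + U) = (-55 + U)*(25 + U))
(39818 - 26219)/((a(-109) + 13202) - 29732) = (39818 - 26219)/(((-1375 + (-109)² - 30*(-109)) + 13202) - 29732) = 13599/(((-1375 + 11881 + 3270) + 13202) - 29732) = 13599/((13776 + 13202) - 29732) = 13599/(26978 - 29732) = 13599/(-2754) = 13599*(-1/2754) = -1511/306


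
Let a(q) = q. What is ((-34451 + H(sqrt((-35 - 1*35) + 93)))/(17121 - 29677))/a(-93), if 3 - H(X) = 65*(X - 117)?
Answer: -26843/1167708 - 65*sqrt(23)/1167708 ≈ -0.023255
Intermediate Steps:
H(X) = 7608 - 65*X (H(X) = 3 - 65*(X - 117) = 3 - 65*(-117 + X) = 3 - (-7605 + 65*X) = 3 + (7605 - 65*X) = 7608 - 65*X)
((-34451 + H(sqrt((-35 - 1*35) + 93)))/(17121 - 29677))/a(-93) = ((-34451 + (7608 - 65*sqrt((-35 - 1*35) + 93)))/(17121 - 29677))/(-93) = ((-34451 + (7608 - 65*sqrt((-35 - 35) + 93)))/(-12556))*(-1/93) = ((-34451 + (7608 - 65*sqrt(-70 + 93)))*(-1/12556))*(-1/93) = ((-34451 + (7608 - 65*sqrt(23)))*(-1/12556))*(-1/93) = ((-26843 - 65*sqrt(23))*(-1/12556))*(-1/93) = (26843/12556 + 65*sqrt(23)/12556)*(-1/93) = -26843/1167708 - 65*sqrt(23)/1167708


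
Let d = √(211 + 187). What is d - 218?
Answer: -218 + √398 ≈ -198.05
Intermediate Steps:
d = √398 ≈ 19.950
d - 218 = √398 - 218 = -218 + √398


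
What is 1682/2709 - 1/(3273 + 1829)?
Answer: 8578855/13821318 ≈ 0.62070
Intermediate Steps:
1682/2709 - 1/(3273 + 1829) = 1682*(1/2709) - 1/5102 = 1682/2709 - 1*1/5102 = 1682/2709 - 1/5102 = 8578855/13821318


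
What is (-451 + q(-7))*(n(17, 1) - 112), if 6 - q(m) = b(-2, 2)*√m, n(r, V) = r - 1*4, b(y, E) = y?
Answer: 44055 - 198*I*√7 ≈ 44055.0 - 523.86*I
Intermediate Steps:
n(r, V) = -4 + r (n(r, V) = r - 4 = -4 + r)
q(m) = 6 + 2*√m (q(m) = 6 - (-2)*√m = 6 + 2*√m)
(-451 + q(-7))*(n(17, 1) - 112) = (-451 + (6 + 2*√(-7)))*((-4 + 17) - 112) = (-451 + (6 + 2*(I*√7)))*(13 - 112) = (-451 + (6 + 2*I*√7))*(-99) = (-445 + 2*I*√7)*(-99) = 44055 - 198*I*√7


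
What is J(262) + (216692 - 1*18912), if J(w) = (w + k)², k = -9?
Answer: 261789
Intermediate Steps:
J(w) = (-9 + w)² (J(w) = (w - 9)² = (-9 + w)²)
J(262) + (216692 - 1*18912) = (-9 + 262)² + (216692 - 1*18912) = 253² + (216692 - 18912) = 64009 + 197780 = 261789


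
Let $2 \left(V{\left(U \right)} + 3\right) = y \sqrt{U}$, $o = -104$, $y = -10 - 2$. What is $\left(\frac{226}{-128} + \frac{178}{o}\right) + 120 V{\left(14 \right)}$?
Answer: $- \frac{302413}{832} - 720 \sqrt{14} \approx -3057.5$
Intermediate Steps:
$y = -12$
$V{\left(U \right)} = -3 - 6 \sqrt{U}$ ($V{\left(U \right)} = -3 + \frac{\left(-12\right) \sqrt{U}}{2} = -3 - 6 \sqrt{U}$)
$\left(\frac{226}{-128} + \frac{178}{o}\right) + 120 V{\left(14 \right)} = \left(\frac{226}{-128} + \frac{178}{-104}\right) + 120 \left(-3 - 6 \sqrt{14}\right) = \left(226 \left(- \frac{1}{128}\right) + 178 \left(- \frac{1}{104}\right)\right) - \left(360 + 720 \sqrt{14}\right) = \left(- \frac{113}{64} - \frac{89}{52}\right) - \left(360 + 720 \sqrt{14}\right) = - \frac{2893}{832} - \left(360 + 720 \sqrt{14}\right) = - \frac{302413}{832} - 720 \sqrt{14}$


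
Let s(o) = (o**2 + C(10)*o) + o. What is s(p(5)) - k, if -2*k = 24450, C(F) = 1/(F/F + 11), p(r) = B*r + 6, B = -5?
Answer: 150785/12 ≈ 12565.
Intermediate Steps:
p(r) = 6 - 5*r (p(r) = -5*r + 6 = 6 - 5*r)
C(F) = 1/12 (C(F) = 1/(1 + 11) = 1/12)
k = -12225 (k = -1/2*24450 = -12225)
s(o) = o**2 + 13*o/12 (s(o) = (o**2 + o/12) + o = o**2 + 13*o/12)
s(p(5)) - k = (6 - 5*5)*(13 + 12*(6 - 5*5))/12 - 1*(-12225) = (6 - 25)*(13 + 12*(6 - 25))/12 + 12225 = (1/12)*(-19)*(13 + 12*(-19)) + 12225 = (1/12)*(-19)*(13 - 228) + 12225 = (1/12)*(-19)*(-215) + 12225 = 4085/12 + 12225 = 150785/12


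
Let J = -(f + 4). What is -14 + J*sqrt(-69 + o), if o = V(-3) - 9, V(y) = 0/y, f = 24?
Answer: -14 - 28*I*sqrt(78) ≈ -14.0 - 247.29*I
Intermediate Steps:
J = -28 (J = -(24 + 4) = -1*28 = -28)
V(y) = 0
o = -9 (o = 0 - 9 = -9)
-14 + J*sqrt(-69 + o) = -14 - 28*sqrt(-69 - 9) = -14 - 28*I*sqrt(78)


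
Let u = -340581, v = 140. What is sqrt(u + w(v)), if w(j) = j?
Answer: I*sqrt(340441) ≈ 583.47*I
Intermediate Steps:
sqrt(u + w(v)) = sqrt(-340581 + 140) = sqrt(-340441) = I*sqrt(340441)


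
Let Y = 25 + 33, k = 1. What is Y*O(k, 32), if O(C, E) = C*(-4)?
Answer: -232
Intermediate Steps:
O(C, E) = -4*C
Y = 58
Y*O(k, 32) = 58*(-4*1) = 58*(-4) = -232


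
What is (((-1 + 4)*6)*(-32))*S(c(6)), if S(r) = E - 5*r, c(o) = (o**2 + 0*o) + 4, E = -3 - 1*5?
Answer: 119808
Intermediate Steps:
E = -8 (E = -3 - 5 = -8)
c(o) = 4 + o**2 (c(o) = (o**2 + 0) + 4 = o**2 + 4 = 4 + o**2)
S(r) = -8 - 5*r
(((-1 + 4)*6)*(-32))*S(c(6)) = (((-1 + 4)*6)*(-32))*(-8 - 5*(4 + 6**2)) = ((3*6)*(-32))*(-8 - 5*(4 + 36)) = (18*(-32))*(-8 - 5*40) = -576*(-8 - 200) = -576*(-208) = 119808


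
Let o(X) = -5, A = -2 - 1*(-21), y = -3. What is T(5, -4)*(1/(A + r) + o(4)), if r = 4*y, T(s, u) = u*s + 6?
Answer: 68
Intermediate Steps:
T(s, u) = 6 + s*u (T(s, u) = s*u + 6 = 6 + s*u)
A = 19 (A = -2 + 21 = 19)
r = -12 (r = 4*(-3) = -12)
T(5, -4)*(1/(A + r) + o(4)) = (6 + 5*(-4))*(1/(19 - 12) - 5) = (6 - 20)*(1/7 - 5) = -14*(1/7 - 5) = -14*(-34/7) = 68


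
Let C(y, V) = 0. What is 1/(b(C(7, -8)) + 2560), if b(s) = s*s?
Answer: 1/2560 ≈ 0.00039063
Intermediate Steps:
b(s) = s²
1/(b(C(7, -8)) + 2560) = 1/(0² + 2560) = 1/(0 + 2560) = 1/2560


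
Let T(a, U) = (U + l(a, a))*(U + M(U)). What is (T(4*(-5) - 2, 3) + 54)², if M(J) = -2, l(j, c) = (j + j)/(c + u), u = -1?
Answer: 1836025/529 ≈ 3470.7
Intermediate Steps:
l(j, c) = 2*j/(-1 + c) (l(j, c) = (j + j)/(c - 1) = (2*j)/(-1 + c) = 2*j/(-1 + c))
T(a, U) = (-2 + U)*(U + 2*a/(-1 + a)) (T(a, U) = (U + 2*a/(-1 + a))*(U - 2) = (U + 2*a/(-1 + a))*(-2 + U) = (-2 + U)*(U + 2*a/(-1 + a)))
(T(4*(-5) - 2, 3) + 54)² = ((-1*3² - 4*(4*(-5) - 2) + 2*3 + (4*(-5) - 2)*3²)/(-1 + (4*(-5) - 2)) + 54)² = ((-1*9 - 4*(-20 - 2) + 6 + (-20 - 2)*9)/(-1 + (-20 - 2)) + 54)² = ((-9 - 4*(-22) + 6 - 22*9)/(-1 - 22) + 54)² = ((-9 + 88 + 6 - 198)/(-23) + 54)² = (-1/23*(-113) + 54)² = (113/23 + 54)² = (1355/23)² = 1836025/529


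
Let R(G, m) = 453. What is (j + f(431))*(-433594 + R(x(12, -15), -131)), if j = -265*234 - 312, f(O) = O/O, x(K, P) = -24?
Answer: 26993780261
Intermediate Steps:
f(O) = 1
j = -62322 (j = -62010 - 312 = -62322)
(j + f(431))*(-433594 + R(x(12, -15), -131)) = (-62322 + 1)*(-433594 + 453) = -62321*(-433141) = 26993780261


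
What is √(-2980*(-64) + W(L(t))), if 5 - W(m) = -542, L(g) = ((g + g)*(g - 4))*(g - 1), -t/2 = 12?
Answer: √191267 ≈ 437.34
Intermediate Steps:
t = -24 (t = -2*12 = -24)
L(g) = 2*g*(-1 + g)*(-4 + g) (L(g) = ((2*g)*(-4 + g))*(-1 + g) = (2*g*(-4 + g))*(-1 + g) = 2*g*(-1 + g)*(-4 + g))
W(m) = 547 (W(m) = 5 - 1*(-542) = 5 + 542 = 547)
√(-2980*(-64) + W(L(t))) = √(-2980*(-64) + 547) = √(190720 + 547) = √191267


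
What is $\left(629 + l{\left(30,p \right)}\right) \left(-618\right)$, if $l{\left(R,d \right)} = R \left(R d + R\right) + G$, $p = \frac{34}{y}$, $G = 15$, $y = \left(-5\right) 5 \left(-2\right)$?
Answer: $-1332408$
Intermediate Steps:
$y = 50$ ($y = \left(-25\right) \left(-2\right) = 50$)
$p = \frac{17}{25}$ ($p = \frac{34}{50} = 34 \cdot \frac{1}{50} = \frac{17}{25} \approx 0.68$)
$l{\left(R,d \right)} = 15 + R \left(R + R d\right)$ ($l{\left(R,d \right)} = R \left(R d + R\right) + 15 = R \left(R + R d\right) + 15 = 15 + R \left(R + R d\right)$)
$\left(629 + l{\left(30,p \right)}\right) \left(-618\right) = \left(629 + \left(15 + 30^{2} + \frac{17 \cdot 30^{2}}{25}\right)\right) \left(-618\right) = \left(629 + \left(15 + 900 + \frac{17}{25} \cdot 900\right)\right) \left(-618\right) = \left(629 + \left(15 + 900 + 612\right)\right) \left(-618\right) = \left(629 + 1527\right) \left(-618\right) = 2156 \left(-618\right) = -1332408$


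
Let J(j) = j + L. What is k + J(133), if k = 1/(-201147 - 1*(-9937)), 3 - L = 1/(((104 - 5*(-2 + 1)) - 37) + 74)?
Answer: 949118601/6979165 ≈ 135.99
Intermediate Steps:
L = 437/146 (L = 3 - 1/(((104 - 5*(-2 + 1)) - 37) + 74) = 3 - 1/(((104 - 5*(-1)) - 37) + 74) = 3 - 1/(((104 + 5) - 37) + 74) = 3 - 1/((109 - 37) + 74) = 3 - 1/(72 + 74) = 3 - 1/146 = 437/146 ≈ 2.9931)
k = -1/191210 (k = 1/(-201147 + 9937) = 1/(-191210) = -1/191210 ≈ -5.2298e-6)
J(j) = 437/146 + j (J(j) = j + 437/146 = 437/146 + j)
k + J(133) = -1/191210 + (437/146 + 133) = -1/191210 + 19855/146 = 949118601/6979165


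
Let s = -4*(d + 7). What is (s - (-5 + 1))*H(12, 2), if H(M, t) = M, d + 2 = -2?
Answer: -96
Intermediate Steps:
d = -4 (d = -2 - 2 = -4)
s = -12 (s = -4*(-4 + 7) = -4*3 = -12)
(s - (-5 + 1))*H(12, 2) = (-12 - (-5 + 1))*12 = (-12 - 1*(-4))*12 = (-12 + 4)*12 = -8*12 = -96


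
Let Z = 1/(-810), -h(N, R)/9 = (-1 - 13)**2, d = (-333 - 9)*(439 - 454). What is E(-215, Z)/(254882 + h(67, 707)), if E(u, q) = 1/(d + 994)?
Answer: 1/1550094632 ≈ 6.4512e-10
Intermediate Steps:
d = 5130 (d = -342*(-15) = 5130)
h(N, R) = -1764 (h(N, R) = -9*(-1 - 13)**2 = -9*(-14)**2 = -9*196 = -1764)
Z = -1/810 ≈ -0.0012346
E(u, q) = 1/6124 (E(u, q) = 1/(5130 + 994) = 1/6124)
E(-215, Z)/(254882 + h(67, 707)) = 1/(6124*(254882 - 1764)) = (1/6124)/253118 = (1/6124)*(1/253118) = 1/1550094632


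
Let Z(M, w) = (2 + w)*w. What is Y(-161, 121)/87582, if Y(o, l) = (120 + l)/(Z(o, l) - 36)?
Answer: 241/1300329954 ≈ 1.8534e-7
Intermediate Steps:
Z(M, w) = w*(2 + w)
Y(o, l) = (120 + l)/(-36 + l*(2 + l)) (Y(o, l) = (120 + l)/(l*(2 + l) - 36) = (120 + l)/(-36 + l*(2 + l)))
Y(-161, 121)/87582 = ((120 + 121)/(-36 + 121*(2 + 121)))/87582 = (241/(-36 + 121*123))*(1/87582) = (241/(-36 + 14883))*(1/87582) = (241/14847)*(1/87582) = 241/1300329954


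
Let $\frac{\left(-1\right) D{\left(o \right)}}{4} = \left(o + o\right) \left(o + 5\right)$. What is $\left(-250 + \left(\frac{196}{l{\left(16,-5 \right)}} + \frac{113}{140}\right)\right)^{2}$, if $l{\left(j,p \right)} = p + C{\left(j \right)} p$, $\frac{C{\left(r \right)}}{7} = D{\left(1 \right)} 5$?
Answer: $\frac{137216788597849}{2210128144} \approx 62085.0$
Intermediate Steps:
$D{\left(o \right)} = - 8 o \left(5 + o\right)$ ($D{\left(o \right)} = - 4 \left(o + o\right) \left(o + 5\right) = - 4 \cdot 2 o \left(5 + o\right) = - 8 o \left(5 + o\right)$)
$C{\left(r \right)} = -1680$ ($C{\left(r \right)} = 7 \left(-8\right) 1 \left(5 + 1\right) 5 = 7 \left(-8\right) 1 \cdot 6 \cdot 5 = 7 \left(\left(-48\right) 5\right) = 7 \left(-240\right) = -1680$)
$l{\left(j,p \right)} = - 1679 p$ ($l{\left(j,p \right)} = p - 1680 p = - 1679 p$)
$\left(-250 + \left(\frac{196}{l{\left(16,-5 \right)}} + \frac{113}{140}\right)\right)^{2} = \left(-250 + \left(\frac{196}{\left(-1679\right) \left(-5\right)} + \frac{113}{140}\right)\right)^{2} = \left(-250 + \left(\frac{196}{8395} + 113 \cdot \frac{1}{140}\right)\right)^{2} = \left(-250 + \left(196 \cdot \frac{1}{8395} + \frac{113}{140}\right)\right)^{2} = \left(-250 + \left(\frac{196}{8395} + \frac{113}{140}\right)\right)^{2} = \left(-250 + \frac{39043}{47012}\right)^{2} = \left(- \frac{11713957}{47012}\right)^{2} = \frac{137216788597849}{2210128144}$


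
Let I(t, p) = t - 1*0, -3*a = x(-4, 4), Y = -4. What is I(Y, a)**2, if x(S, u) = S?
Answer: 16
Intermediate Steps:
a = 4/3 (a = -1/3*(-4) = 4/3 ≈ 1.3333)
I(t, p) = t (I(t, p) = t + 0 = t)
I(Y, a)**2 = (-4)**2 = 16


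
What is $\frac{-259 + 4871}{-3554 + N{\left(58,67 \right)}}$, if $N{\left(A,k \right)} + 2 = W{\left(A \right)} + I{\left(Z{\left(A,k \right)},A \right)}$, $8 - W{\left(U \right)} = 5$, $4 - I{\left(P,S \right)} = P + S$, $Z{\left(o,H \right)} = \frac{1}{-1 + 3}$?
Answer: $- \frac{9224}{7215} \approx -1.2784$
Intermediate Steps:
$Z{\left(o,H \right)} = \frac{1}{2}$
$I{\left(P,S \right)} = 4 - P - S$ ($I{\left(P,S \right)} = 4 - \left(P + S\right) = 4 - P - S$)
$W{\left(U \right)} = 3$ ($W{\left(U \right)} = 8 - 5 = 3$)
$N{\left(A,k \right)} = \frac{9}{2} - A$ ($N{\left(A,k \right)} = -2 + \left(3 - \left(- \frac{7}{2} + A\right)\right) = -2 - \left(- \frac{13}{2} + A\right) = \frac{9}{2} - A$)
$\frac{-259 + 4871}{-3554 + N{\left(58,67 \right)}} = \frac{-259 + 4871}{-3554 + \left(\frac{9}{2} - 58\right)} = \frac{4612}{-3554 + \left(\frac{9}{2} - 58\right)} = \frac{4612}{-3554 - \frac{107}{2}} = \frac{4612}{- \frac{7215}{2}} = 4612 \left(- \frac{2}{7215}\right) = - \frac{9224}{7215}$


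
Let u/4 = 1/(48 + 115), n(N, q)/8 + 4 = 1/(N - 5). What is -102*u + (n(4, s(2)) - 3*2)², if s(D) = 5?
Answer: 344500/163 ≈ 2113.5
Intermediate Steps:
n(N, q) = -32 + 8/(-5 + N) (n(N, q) = -32 + 8/(N - 5) = -32 + 8/(-5 + N))
u = 4/163 (u = 4/(48 + 115) = 4/163 ≈ 0.024540)
-102*u + (n(4, s(2)) - 3*2)² = -102*4/163 + (8*(21 - 4*4)/(-5 + 4) - 3*2)² = -408/163 + (8*(21 - 16)/(-1) - 6)² = -408/163 + (8*(-1)*5 - 6)² = -408/163 + (-40 - 6)² = -408/163 + (-46)² = -408/163 + 2116 = 344500/163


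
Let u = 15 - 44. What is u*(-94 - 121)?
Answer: 6235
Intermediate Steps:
u = -29
u*(-94 - 121) = -29*(-94 - 121) = -29*(-215) = 6235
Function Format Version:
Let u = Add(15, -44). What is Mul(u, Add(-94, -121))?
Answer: 6235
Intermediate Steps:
u = -29
Mul(u, Add(-94, -121)) = Mul(-29, Add(-94, -121)) = Mul(-29, -215) = 6235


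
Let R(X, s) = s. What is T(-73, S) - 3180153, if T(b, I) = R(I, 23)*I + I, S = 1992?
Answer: -3132345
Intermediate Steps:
T(b, I) = 24*I (T(b, I) = 23*I + I = 24*I)
T(-73, S) - 3180153 = 24*1992 - 3180153 = 47808 - 3180153 = -3132345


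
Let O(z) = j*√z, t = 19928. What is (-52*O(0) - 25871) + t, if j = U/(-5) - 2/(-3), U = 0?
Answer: -5943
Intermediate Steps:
j = ⅔ (j = 0/(-5) - 2/(-3) = 0*(-⅕) - 2*(-⅓) = 0 + ⅔ = ⅔ ≈ 0.66667)
O(z) = 2*√z/3
(-52*O(0) - 25871) + t = (-104*√0/3 - 25871) + 19928 = (-104*0/3 - 25871) + 19928 = (-52*0 - 25871) + 19928 = (0 - 25871) + 19928 = -25871 + 19928 = -5943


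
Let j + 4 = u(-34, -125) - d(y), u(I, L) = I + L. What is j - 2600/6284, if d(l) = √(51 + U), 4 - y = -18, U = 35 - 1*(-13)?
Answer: -256723/1571 - 3*√11 ≈ -173.36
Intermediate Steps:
U = 48 (U = 35 + 13 = 48)
y = 22 (y = 4 - 1*(-18) = 4 + 18 = 22)
d(l) = 3*√11 (d(l) = √(51 + 48) = √99 = 3*√11)
j = -163 - 3*√11 (j = -4 + ((-34 - 125) - 3*√11) = -4 + (-159 - 3*√11) = -163 - 3*√11 ≈ -172.95)
j - 2600/6284 = (-163 - 3*√11) - 2600/6284 = (-163 - 3*√11) - 2600*1/6284 = (-163 - 3*√11) - 650/1571 = -256723/1571 - 3*√11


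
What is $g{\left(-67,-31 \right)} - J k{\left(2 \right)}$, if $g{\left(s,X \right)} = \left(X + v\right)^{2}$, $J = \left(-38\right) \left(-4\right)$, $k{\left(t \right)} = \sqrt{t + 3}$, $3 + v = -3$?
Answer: $1369 - 152 \sqrt{5} \approx 1029.1$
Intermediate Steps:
$v = -6$ ($v = -3 - 3 = -6$)
$k{\left(t \right)} = \sqrt{3 + t}$
$J = 152$
$g{\left(s,X \right)} = \left(-6 + X\right)^{2}$ ($g{\left(s,X \right)} = \left(X - 6\right)^{2} = \left(-6 + X\right)^{2}$)
$g{\left(-67,-31 \right)} - J k{\left(2 \right)} = \left(-6 - 31\right)^{2} - 152 \sqrt{3 + 2} = \left(-37\right)^{2} - 152 \sqrt{5} = 1369 - 152 \sqrt{5}$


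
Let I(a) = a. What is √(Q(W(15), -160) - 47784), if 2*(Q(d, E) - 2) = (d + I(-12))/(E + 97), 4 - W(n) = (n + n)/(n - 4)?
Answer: I*√2549690759/231 ≈ 218.59*I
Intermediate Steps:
W(n) = 4 - 2*n/(-4 + n) (W(n) = 4 - (n + n)/(n - 4) = 4 - 2*n/(-4 + n))
Q(d, E) = 2 + (-12 + d)/(2*(97 + E)) (Q(d, E) = 2 + ((d - 12)/(E + 97))/2 = 2 + ((-12 + d)/(97 + E))/2 = 2 + (-12 + d)/(2*(97 + E)))
√(Q(W(15), -160) - 47784) = √((376 + 2*(-8 + 15)/(-4 + 15) + 4*(-160))/(2*(97 - 160)) - 47784) = √((½)*(376 + 2*7/11 - 640)/(-63) - 47784) = √((½)*(-1/63)*(376 + 2*(1/11)*7 - 640) - 47784) = √((½)*(-1/63)*(376 + 14/11 - 640) - 47784) = √((½)*(-1/63)*(-2890/11) - 47784) = √(1445/693 - 47784) = √(-33112867/693) = I*√2549690759/231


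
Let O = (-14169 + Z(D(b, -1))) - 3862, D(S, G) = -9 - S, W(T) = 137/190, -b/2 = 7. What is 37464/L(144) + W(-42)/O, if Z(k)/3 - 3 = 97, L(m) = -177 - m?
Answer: -42070712979/360471230 ≈ -116.71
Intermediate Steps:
b = -14 (b = -2*7 = -14)
W(T) = 137/190 (W(T) = 137*(1/190) = 137/190)
Z(k) = 300 (Z(k) = 9 + 3*97 = 9 + 291 = 300)
O = -17731 (O = (-14169 + 300) - 3862 = -13869 - 3862 = -17731)
37464/L(144) + W(-42)/O = 37464/(-177 - 1*144) + (137/190)/(-17731) = 37464/(-177 - 144) + (137/190)*(-1/17731) = 37464/(-321) - 137/3368890 = 37464*(-1/321) - 137/3368890 = -12488/107 - 137/3368890 = -42070712979/360471230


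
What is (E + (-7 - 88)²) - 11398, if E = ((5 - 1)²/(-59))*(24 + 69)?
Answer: -141495/59 ≈ -2398.2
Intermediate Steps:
E = -1488/59 (E = (4²*(-1/59))*93 = (16*(-1/59))*93 = -16/59*93 = -1488/59 ≈ -25.220)
(E + (-7 - 88)²) - 11398 = (-1488/59 + (-7 - 88)²) - 11398 = (-1488/59 + (-95)²) - 11398 = (-1488/59 + 9025) - 11398 = 530987/59 - 11398 = -141495/59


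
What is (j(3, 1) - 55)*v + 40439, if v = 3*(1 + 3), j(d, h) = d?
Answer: 39815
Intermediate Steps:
v = 12 (v = 3*4 = 12)
(j(3, 1) - 55)*v + 40439 = (3 - 55)*12 + 40439 = -52*12 + 40439 = -624 + 40439 = 39815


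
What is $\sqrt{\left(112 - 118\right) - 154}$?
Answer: $4 i \sqrt{10} \approx 12.649 i$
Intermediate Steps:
$\sqrt{\left(112 - 118\right) - 154} = \sqrt{-6 - 154} = \sqrt{-160} = 4 i \sqrt{10}$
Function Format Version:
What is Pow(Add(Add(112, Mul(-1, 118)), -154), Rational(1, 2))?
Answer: Mul(4, I, Pow(10, Rational(1, 2))) ≈ Mul(12.649, I)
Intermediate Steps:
Pow(Add(Add(112, Mul(-1, 118)), -154), Rational(1, 2)) = Pow(Add(Add(112, -118), -154), Rational(1, 2)) = Pow(Add(-6, -154), Rational(1, 2)) = Pow(-160, Rational(1, 2)) = Mul(4, I, Pow(10, Rational(1, 2)))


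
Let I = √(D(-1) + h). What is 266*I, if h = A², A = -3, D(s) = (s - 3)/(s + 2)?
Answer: 266*√5 ≈ 594.79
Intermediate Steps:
D(s) = (-3 + s)/(2 + s)
h = 9 (h = (-3)² = 9)
I = √5 (I = √((-3 - 1)/(2 - 1) + 9) = √(-4/1 + 9) = √(1*(-4) + 9) = √(-4 + 9) = √5 ≈ 2.2361)
266*I = 266*√5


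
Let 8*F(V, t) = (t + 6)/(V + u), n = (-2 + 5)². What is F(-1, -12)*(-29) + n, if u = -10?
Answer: 309/44 ≈ 7.0227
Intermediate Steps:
n = 9 (n = 3² = 9)
F(V, t) = (6 + t)/(8*(-10 + V)) (F(V, t) = ((t + 6)/(V - 10))/8 = ((6 + t)/(-10 + V))/8 = (6 + t)/(8*(-10 + V)))
F(-1, -12)*(-29) + n = ((6 - 12)/(8*(-10 - 1)))*(-29) + 9 = ((⅛)*(-6)/(-11))*(-29) + 9 = ((⅛)*(-1/11)*(-6))*(-29) + 9 = (3/44)*(-29) + 9 = -87/44 + 9 = 309/44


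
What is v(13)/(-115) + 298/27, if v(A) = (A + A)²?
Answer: 16018/3105 ≈ 5.1588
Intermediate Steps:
v(A) = 4*A² (v(A) = (2*A)² = 4*A²)
v(13)/(-115) + 298/27 = (4*13²)/(-115) + 298/27 = (4*169)*(-1/115) + 298*(1/27) = 676*(-1/115) + 298/27 = -676/115 + 298/27 = 16018/3105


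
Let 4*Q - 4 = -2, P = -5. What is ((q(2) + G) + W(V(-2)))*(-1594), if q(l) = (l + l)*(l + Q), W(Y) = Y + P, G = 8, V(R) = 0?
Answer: -20722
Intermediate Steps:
Q = ½ (Q = 1 + (¼)*(-2) = 1 - ½ = ½ ≈ 0.50000)
W(Y) = -5 + Y (W(Y) = Y - 5 = -5 + Y)
q(l) = 2*l*(½ + l) (q(l) = (l + l)*(l + ½) = (2*l)*(½ + l) = 2*l*(½ + l))
((q(2) + G) + W(V(-2)))*(-1594) = ((2*(1 + 2*2) + 8) + (-5 + 0))*(-1594) = ((2*(1 + 4) + 8) - 5)*(-1594) = ((2*5 + 8) - 5)*(-1594) = ((10 + 8) - 5)*(-1594) = (18 - 5)*(-1594) = 13*(-1594) = -20722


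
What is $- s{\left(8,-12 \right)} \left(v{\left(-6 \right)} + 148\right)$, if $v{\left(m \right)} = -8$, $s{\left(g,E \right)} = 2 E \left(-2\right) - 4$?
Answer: $-6160$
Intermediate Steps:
$s{\left(g,E \right)} = -4 - 4 E$ ($s{\left(g,E \right)} = - 4 E - 4 = -4 - 4 E$)
$- s{\left(8,-12 \right)} \left(v{\left(-6 \right)} + 148\right) = - \left(-4 - -48\right) \left(-8 + 148\right) = - \left(-4 + 48\right) 140 = - 44 \cdot 140 = \left(-1\right) 6160 = -6160$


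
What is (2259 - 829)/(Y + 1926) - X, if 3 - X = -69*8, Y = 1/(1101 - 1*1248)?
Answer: -156921945/283121 ≈ -554.26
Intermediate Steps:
Y = -1/147 (Y = 1/(1101 - 1248) = 1/(-147) = -1/147 ≈ -0.0068027)
X = 555 (X = 3 - (-69)*8 = 3 - 1*(-552) = 3 + 552 = 555)
(2259 - 829)/(Y + 1926) - X = (2259 - 829)/(-1/147 + 1926) - 1*555 = 1430/(283121/147) - 555 = 1430*(147/283121) - 555 = 210210/283121 - 555 = -156921945/283121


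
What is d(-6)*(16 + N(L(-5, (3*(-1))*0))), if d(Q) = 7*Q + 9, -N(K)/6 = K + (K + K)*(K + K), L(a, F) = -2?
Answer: 2244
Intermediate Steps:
N(K) = -24*K² - 6*K (N(K) = -6*(K + (K + K)*(K + K)) = -6*(K + (2*K)*(2*K)) = -6*(K + 4*K²) = -24*K² - 6*K)
d(Q) = 9 + 7*Q
d(-6)*(16 + N(L(-5, (3*(-1))*0))) = (9 + 7*(-6))*(16 - 6*(-2)*(1 + 4*(-2))) = (9 - 42)*(16 - 6*(-2)*(1 - 8)) = -33*(16 - 6*(-2)*(-7)) = -33*(16 - 84) = -33*(-68) = 2244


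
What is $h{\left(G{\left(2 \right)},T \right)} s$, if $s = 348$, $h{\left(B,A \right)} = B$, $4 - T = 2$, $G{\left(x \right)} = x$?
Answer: $696$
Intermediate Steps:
$T = 2$ ($T = 4 - 2 = 2$)
$h{\left(G{\left(2 \right)},T \right)} s = 2 \cdot 348 = 696$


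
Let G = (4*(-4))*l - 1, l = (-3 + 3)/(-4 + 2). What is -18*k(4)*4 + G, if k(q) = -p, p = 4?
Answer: 287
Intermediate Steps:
l = 0 (l = 0/(-2) = 0*(-½) = 0)
k(q) = -4 (k(q) = -1*4 = -4)
G = -1 (G = (4*(-4))*0 - 1 = -16*0 - 1 = 0 - 1 = -1)
-18*k(4)*4 + G = -(-72)*4 - 1 = -18*(-16) - 1 = 288 - 1 = 287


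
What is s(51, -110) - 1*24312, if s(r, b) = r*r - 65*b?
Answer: -14561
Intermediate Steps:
s(r, b) = r² - 65*b
s(51, -110) - 1*24312 = (51² - 65*(-110)) - 1*24312 = (2601 + 7150) - 24312 = 9751 - 24312 = -14561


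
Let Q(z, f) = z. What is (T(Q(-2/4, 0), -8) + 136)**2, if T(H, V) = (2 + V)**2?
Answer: 29584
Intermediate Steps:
(T(Q(-2/4, 0), -8) + 136)**2 = ((2 - 8)**2 + 136)**2 = ((-6)**2 + 136)**2 = (36 + 136)**2 = 172**2 = 29584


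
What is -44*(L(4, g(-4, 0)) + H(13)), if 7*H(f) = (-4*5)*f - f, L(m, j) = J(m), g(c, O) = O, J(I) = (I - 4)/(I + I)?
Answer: 1716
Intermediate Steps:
J(I) = (-4 + I)/(2*I) (J(I) = (-4 + I)/((2*I)) = (-4 + I)*(1/(2*I)) = (-4 + I)/(2*I))
L(m, j) = (-4 + m)/(2*m)
H(f) = -3*f (H(f) = ((-4*5)*f - f)/7 = (-20*f - f)/7 = (-21*f)/7 = -3*f)
-44*(L(4, g(-4, 0)) + H(13)) = -44*((½)*(-4 + 4)/4 - 3*13) = -44*((½)*(¼)*0 - 39) = -44*(0 - 39) = -44*(-39) = 1716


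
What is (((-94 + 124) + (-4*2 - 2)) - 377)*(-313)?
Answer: 111741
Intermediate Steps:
(((-94 + 124) + (-4*2 - 2)) - 377)*(-313) = ((30 + (-8 - 2)) - 377)*(-313) = ((30 - 10) - 377)*(-313) = (20 - 377)*(-313) = -357*(-313) = 111741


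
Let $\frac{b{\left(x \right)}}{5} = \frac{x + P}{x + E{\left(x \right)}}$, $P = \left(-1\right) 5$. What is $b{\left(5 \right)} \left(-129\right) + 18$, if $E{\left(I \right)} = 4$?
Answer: $18$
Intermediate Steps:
$P = -5$
$b{\left(x \right)} = \frac{5 \left(-5 + x\right)}{4 + x}$ ($b{\left(x \right)} = 5 \frac{x - 5}{x + 4} = 5 \frac{-5 + x}{4 + x} = \frac{5 \left(-5 + x\right)}{4 + x}$)
$b{\left(5 \right)} \left(-129\right) + 18 = \frac{5 \left(-5 + 5\right)}{4 + 5} \left(-129\right) + 18 = 5 \cdot \frac{1}{9} \cdot 0 \left(-129\right) + 18 = 0 \left(-129\right) + 18 = 0 + 18 = 18$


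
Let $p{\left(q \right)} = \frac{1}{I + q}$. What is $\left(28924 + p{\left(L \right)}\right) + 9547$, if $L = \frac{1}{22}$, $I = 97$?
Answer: $\frac{82135607}{2135} \approx 38471.0$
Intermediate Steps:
$L = \frac{1}{22} \approx 0.045455$
$p{\left(q \right)} = \frac{1}{97 + q}$
$\left(28924 + p{\left(L \right)}\right) + 9547 = \left(28924 + \frac{1}{97 + \frac{1}{22}}\right) + 9547 = \left(28924 + \frac{1}{\frac{2135}{22}}\right) + 9547 = \left(28924 + \frac{22}{2135}\right) + 9547 = \frac{61752762}{2135} + 9547 = \frac{82135607}{2135}$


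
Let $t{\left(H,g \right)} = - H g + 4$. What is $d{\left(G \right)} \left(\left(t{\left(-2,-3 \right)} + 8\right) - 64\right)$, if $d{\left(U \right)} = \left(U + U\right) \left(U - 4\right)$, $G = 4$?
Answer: $0$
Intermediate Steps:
$t{\left(H,g \right)} = 4 - H g$ ($t{\left(H,g \right)} = - H g + 4 = 4 - H g$)
$d{\left(U \right)} = 2 U \left(-4 + U\right)$
$d{\left(G \right)} \left(\left(t{\left(-2,-3 \right)} + 8\right) - 64\right) = 2 \cdot 4 \left(-4 + 4\right) \left(\left(\left(4 - \left(-2\right) \left(-3\right)\right) + 8\right) - 64\right) = 2 \cdot 4 \cdot 0 \left(\left(\left(4 - 6\right) + 8\right) - 64\right) = 0 \left(\left(-2 + 8\right) - 64\right) = 0 \left(6 - 64\right) = 0 \left(-58\right) = 0$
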